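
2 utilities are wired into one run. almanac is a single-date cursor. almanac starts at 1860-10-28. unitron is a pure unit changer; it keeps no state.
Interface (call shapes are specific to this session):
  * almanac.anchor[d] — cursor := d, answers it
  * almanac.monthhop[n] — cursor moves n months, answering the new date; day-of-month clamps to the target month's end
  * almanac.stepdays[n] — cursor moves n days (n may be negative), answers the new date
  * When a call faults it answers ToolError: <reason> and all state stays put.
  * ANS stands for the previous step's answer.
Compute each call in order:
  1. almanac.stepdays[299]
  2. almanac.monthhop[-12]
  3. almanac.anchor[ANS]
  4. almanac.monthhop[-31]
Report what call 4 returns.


Answer: 1858-01-23

Derivation:
// almanac.stepdays(n='299') -> 1861-08-23
// almanac.monthhop(n='-12') -> 1860-08-23
// almanac.anchor(d='ANS') -> 1860-08-23
// almanac.monthhop(n='-31') -> 1858-01-23


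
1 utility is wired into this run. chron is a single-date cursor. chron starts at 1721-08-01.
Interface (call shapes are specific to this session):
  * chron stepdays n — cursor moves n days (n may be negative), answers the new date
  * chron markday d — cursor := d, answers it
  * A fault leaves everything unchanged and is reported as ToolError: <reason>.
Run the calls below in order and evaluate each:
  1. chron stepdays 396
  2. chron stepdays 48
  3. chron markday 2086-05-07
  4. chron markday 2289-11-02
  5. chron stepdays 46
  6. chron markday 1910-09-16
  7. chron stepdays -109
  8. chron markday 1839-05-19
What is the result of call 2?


Answer: 1722-10-19

Derivation:
# 1. chron stepdays(n: 396) ~> 1722-09-01
# 2. chron stepdays(n: 48) ~> 1722-10-19
# 3. chron markday(d: 2086-05-07) ~> 2086-05-07
# 4. chron markday(d: 2289-11-02) ~> 2289-11-02
# 5. chron stepdays(n: 46) ~> 2289-12-18
# 6. chron markday(d: 1910-09-16) ~> 1910-09-16
# 7. chron stepdays(n: -109) ~> 1910-05-30
# 8. chron markday(d: 1839-05-19) ~> 1839-05-19


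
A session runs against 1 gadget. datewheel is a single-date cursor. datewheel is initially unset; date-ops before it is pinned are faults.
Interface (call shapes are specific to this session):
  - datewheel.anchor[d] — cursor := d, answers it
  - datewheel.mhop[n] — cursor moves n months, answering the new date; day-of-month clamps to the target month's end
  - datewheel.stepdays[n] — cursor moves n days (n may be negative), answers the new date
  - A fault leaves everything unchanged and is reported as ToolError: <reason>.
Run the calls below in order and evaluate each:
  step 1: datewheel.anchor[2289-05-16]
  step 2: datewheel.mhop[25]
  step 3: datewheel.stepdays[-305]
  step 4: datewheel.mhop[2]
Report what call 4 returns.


I call datewheel.anchor using 2289-05-16, giving 2289-05-16.
I invoke datewheel.mhop using 25: 2291-06-16.
I run datewheel.stepdays using -305, and get 2290-08-15.
I use datewheel.mhop using 2, and get 2290-10-15.

Answer: 2290-10-15


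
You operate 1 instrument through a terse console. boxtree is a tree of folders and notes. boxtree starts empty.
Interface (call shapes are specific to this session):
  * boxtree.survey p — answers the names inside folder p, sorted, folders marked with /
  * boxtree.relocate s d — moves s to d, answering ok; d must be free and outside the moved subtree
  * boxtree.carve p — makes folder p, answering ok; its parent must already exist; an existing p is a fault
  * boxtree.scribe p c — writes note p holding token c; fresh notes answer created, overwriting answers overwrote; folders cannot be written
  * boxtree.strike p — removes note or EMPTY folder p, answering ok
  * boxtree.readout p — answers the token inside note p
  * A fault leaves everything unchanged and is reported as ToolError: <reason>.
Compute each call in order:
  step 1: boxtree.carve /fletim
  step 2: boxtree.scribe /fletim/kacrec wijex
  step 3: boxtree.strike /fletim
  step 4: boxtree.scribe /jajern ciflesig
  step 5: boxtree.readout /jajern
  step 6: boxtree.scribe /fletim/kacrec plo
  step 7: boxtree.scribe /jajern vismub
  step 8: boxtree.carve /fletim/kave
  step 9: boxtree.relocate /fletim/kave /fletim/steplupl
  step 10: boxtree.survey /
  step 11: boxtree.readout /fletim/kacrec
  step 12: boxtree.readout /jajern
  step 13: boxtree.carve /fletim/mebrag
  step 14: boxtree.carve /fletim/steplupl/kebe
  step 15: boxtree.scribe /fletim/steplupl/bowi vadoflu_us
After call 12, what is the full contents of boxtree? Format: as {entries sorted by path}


Answer: {fletim/, fletim/kacrec=plo, fletim/steplupl/, jajern=vismub}

Derivation:
I invoke boxtree.carve passing p: /fletim: ok.
Using boxtree.scribe passing p: /fletim/kacrec, c: wijex, → created.
Calling boxtree.strike passing p: /fletim, yielding ToolError: not empty.
I call boxtree.scribe passing p: /jajern, c: ciflesig, → created.
I try boxtree.readout passing p: /jajern, → ciflesig.
Next I call boxtree.scribe passing p: /fletim/kacrec, c: plo: overwrote.
Invoking boxtree.scribe passing p: /jajern, c: vismub, yielding overwrote.
Next I call boxtree.carve passing p: /fletim/kave, and get ok.
Now I run boxtree.relocate passing s: /fletim/kave, d: /fletim/steplupl, yielding ok.
Using boxtree.survey passing p: /: [fletim/, jajern].
I run boxtree.readout passing p: /fletim/kacrec, → plo.
I call boxtree.readout passing p: /jajern, and observe vismub.
Invoking boxtree.carve passing p: /fletim/mebrag, which returns ok.
Now I run boxtree.carve passing p: /fletim/steplupl/kebe, yielding ok.
Next I call boxtree.scribe passing p: /fletim/steplupl/bowi, c: vadoflu_us, — result: created.


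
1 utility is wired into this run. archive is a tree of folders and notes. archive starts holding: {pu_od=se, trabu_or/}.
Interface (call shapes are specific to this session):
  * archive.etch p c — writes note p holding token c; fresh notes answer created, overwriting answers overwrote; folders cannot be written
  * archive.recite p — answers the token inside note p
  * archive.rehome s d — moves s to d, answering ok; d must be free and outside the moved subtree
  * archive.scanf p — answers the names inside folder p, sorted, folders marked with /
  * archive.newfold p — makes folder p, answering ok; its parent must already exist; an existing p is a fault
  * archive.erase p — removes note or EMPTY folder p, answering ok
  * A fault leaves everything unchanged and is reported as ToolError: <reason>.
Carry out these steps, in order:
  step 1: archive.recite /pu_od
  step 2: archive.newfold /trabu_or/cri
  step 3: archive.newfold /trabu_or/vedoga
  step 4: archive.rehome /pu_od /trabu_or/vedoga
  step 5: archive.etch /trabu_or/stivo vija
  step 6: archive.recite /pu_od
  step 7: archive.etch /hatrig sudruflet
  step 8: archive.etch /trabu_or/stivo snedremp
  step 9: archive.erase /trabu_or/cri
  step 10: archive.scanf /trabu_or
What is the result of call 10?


Answer: [stivo, vedoga/]

Derivation:
Now I run recite(p: /pu_od), and get se.
Next I call newfold(p: /trabu_or/cri), and observe ok.
I call newfold(p: /trabu_or/vedoga), giving ok.
I use rehome(s: /pu_od, d: /trabu_or/vedoga), yielding ToolError: exists.
Now I run etch(p: /trabu_or/stivo, c: vija), → created.
Next I call recite(p: /pu_od), and get se.
Using etch(p: /hatrig, c: sudruflet), which returns created.
I run etch(p: /trabu_or/stivo, c: snedremp), yielding overwrote.
Invoking erase(p: /trabu_or/cri): ok.
Invoking scanf(p: /trabu_or), giving [stivo, vedoga/].


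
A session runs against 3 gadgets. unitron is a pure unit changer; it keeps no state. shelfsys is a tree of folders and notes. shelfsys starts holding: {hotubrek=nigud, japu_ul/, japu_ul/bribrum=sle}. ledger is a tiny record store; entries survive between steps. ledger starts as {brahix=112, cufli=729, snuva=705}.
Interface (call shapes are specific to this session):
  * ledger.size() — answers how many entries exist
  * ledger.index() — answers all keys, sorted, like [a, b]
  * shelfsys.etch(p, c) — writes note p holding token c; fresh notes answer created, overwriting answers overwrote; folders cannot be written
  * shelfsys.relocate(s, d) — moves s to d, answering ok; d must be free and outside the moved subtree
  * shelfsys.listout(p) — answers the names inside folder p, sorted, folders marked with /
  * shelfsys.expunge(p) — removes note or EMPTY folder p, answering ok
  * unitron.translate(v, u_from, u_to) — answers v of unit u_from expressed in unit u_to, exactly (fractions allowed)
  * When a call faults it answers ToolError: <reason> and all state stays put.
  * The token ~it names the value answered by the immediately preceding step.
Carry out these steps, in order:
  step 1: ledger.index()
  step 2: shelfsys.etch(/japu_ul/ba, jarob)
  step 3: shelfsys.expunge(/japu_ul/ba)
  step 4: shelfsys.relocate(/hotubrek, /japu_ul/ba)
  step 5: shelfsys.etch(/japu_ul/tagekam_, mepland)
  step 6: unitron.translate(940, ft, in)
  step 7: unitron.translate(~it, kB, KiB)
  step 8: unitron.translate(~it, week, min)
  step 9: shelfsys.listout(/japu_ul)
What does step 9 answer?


→ index()
← [brahix, cufli, snuva]
→ etch(/japu_ul/ba, jarob)
← created
→ expunge(/japu_ul/ba)
← ok
→ relocate(/hotubrek, /japu_ul/ba)
← ok
→ etch(/japu_ul/tagekam_, mepland)
← created
→ translate(940, ft, in)
← 11280
→ translate(~it, kB, KiB)
← 88125/8
→ translate(~it, week, min)
← 111037500
→ listout(/japu_ul)
← [ba, bribrum, tagekam_]

Answer: [ba, bribrum, tagekam_]


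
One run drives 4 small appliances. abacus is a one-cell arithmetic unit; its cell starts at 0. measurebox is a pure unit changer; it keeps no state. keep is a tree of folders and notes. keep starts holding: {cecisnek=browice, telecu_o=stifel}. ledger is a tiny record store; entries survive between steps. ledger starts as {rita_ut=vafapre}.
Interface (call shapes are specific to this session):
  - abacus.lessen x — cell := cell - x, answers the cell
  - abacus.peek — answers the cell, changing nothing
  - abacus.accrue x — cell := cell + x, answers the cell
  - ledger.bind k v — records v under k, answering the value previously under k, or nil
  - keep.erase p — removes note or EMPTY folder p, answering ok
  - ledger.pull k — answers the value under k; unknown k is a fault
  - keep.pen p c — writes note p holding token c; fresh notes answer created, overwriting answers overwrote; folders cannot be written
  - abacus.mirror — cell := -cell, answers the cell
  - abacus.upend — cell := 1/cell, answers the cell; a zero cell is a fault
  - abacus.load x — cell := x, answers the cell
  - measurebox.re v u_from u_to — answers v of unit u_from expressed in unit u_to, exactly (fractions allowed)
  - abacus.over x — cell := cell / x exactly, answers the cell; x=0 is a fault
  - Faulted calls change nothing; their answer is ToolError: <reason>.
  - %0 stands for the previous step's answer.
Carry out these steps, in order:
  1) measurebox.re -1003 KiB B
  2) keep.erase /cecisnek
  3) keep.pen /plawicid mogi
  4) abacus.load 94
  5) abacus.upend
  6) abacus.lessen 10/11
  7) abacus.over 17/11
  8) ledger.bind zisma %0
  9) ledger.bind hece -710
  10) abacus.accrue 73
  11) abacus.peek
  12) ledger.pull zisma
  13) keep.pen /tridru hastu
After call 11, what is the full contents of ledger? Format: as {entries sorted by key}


> re v: -1003 u_from: KiB u_to: B
= -1027072
> erase p: /cecisnek
= ok
> pen p: /plawicid c: mogi
= created
> load x: 94
= 94
> upend
= 1/94
> lessen x: 10/11
= -929/1034
> over x: 17/11
= -929/1598
> bind k: zisma v: %0
= nil
> bind k: hece v: -710
= nil
> accrue x: 73
= 115725/1598
> peek
= 115725/1598
> pull k: zisma
= -929/1598
> pen p: /tridru c: hastu
= created

Answer: {hece=-710, rita_ut=vafapre, zisma=-929/1598}


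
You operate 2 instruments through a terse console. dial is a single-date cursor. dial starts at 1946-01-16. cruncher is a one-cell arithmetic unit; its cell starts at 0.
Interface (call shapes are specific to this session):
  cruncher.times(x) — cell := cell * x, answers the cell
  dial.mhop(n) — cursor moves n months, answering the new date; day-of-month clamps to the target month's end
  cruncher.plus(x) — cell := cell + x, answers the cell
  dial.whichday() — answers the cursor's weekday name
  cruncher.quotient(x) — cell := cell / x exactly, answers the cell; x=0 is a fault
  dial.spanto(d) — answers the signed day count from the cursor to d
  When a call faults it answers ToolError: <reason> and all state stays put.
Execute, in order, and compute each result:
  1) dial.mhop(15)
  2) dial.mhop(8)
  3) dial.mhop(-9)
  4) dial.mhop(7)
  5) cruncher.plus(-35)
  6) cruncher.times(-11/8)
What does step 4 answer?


~$ dial.mhop n: 15
[out] 1947-04-16
~$ dial.mhop n: 8
[out] 1947-12-16
~$ dial.mhop n: -9
[out] 1947-03-16
~$ dial.mhop n: 7
[out] 1947-10-16
~$ cruncher.plus x: -35
[out] -35
~$ cruncher.times x: -11/8
[out] 385/8

Answer: 1947-10-16


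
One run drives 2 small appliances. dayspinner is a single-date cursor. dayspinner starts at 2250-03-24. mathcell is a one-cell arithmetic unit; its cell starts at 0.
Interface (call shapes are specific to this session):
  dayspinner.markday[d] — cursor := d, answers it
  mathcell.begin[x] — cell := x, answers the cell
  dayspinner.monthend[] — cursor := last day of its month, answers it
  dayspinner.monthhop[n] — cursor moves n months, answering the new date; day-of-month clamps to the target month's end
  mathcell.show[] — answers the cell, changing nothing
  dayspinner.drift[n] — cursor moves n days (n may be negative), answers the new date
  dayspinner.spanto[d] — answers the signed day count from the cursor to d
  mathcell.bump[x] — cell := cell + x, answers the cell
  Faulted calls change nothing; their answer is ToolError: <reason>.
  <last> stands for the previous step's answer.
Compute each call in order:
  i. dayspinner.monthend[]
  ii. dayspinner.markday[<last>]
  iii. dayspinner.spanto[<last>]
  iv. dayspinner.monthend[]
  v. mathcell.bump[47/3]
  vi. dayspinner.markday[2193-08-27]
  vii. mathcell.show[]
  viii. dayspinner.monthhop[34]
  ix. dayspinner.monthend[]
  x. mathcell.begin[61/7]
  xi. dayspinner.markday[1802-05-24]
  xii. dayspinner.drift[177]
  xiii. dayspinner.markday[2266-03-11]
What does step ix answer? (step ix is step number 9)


Answer: 2196-06-30

Derivation:
·→ dayspinner.monthend()
·← 2250-03-31
·→ dayspinner.markday(d: <last>)
·← 2250-03-31
·→ dayspinner.spanto(d: <last>)
·← 0
·→ dayspinner.monthend()
·← 2250-03-31
·→ mathcell.bump(x: 47/3)
·← 47/3
·→ dayspinner.markday(d: 2193-08-27)
·← 2193-08-27
·→ mathcell.show()
·← 47/3
·→ dayspinner.monthhop(n: 34)
·← 2196-06-27
·→ dayspinner.monthend()
·← 2196-06-30
·→ mathcell.begin(x: 61/7)
·← 61/7
·→ dayspinner.markday(d: 1802-05-24)
·← 1802-05-24
·→ dayspinner.drift(n: 177)
·← 1802-11-17
·→ dayspinner.markday(d: 2266-03-11)
·← 2266-03-11


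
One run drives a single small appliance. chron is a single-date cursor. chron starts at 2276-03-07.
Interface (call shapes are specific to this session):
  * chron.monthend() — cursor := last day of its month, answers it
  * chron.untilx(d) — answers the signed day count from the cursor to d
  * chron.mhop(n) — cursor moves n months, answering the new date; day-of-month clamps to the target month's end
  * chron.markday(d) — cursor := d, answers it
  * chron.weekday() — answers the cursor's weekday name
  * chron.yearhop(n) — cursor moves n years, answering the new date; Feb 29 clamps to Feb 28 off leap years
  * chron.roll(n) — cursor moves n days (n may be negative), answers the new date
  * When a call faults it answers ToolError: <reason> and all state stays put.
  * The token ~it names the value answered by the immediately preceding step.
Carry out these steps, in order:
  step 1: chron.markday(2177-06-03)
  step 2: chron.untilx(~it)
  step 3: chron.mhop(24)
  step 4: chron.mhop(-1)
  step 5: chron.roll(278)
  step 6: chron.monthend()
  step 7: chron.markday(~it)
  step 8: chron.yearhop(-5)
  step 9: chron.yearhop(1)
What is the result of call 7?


Answer: 2180-02-29

Derivation:
I invoke chron.markday on d: 2177-06-03, → 2177-06-03.
Next I call chron.untilx on d: ~it, and see 0.
I run chron.mhop on n: 24, which returns 2179-06-03.
I invoke chron.mhop on n: -1, → 2179-05-03.
I run chron.roll on n: 278, yielding 2180-02-05.
Then chron.monthend(), giving 2180-02-29.
Now I run chron.markday on d: ~it, yielding 2180-02-29.
Next I call chron.yearhop on n: -5, and observe 2175-02-28.
I invoke chron.yearhop on n: 1, yielding 2176-02-28.


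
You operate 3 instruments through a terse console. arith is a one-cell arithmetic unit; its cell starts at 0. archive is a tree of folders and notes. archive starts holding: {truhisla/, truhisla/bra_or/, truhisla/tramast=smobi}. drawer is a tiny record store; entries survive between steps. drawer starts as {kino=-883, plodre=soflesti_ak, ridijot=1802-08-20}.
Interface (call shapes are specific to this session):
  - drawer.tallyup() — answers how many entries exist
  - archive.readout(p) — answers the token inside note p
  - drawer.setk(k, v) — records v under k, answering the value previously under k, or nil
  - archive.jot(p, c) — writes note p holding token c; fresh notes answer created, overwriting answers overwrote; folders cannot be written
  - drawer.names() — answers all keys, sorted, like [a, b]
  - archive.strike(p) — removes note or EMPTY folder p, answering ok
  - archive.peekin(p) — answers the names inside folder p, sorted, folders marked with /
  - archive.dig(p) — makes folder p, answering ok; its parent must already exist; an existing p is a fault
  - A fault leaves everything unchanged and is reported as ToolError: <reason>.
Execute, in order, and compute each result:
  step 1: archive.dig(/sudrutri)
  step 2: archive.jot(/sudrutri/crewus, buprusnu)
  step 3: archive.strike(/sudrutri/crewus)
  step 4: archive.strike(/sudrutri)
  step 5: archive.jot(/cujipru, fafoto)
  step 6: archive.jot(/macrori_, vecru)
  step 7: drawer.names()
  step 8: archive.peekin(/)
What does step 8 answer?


Answer: [cujipru, macrori_, truhisla/]

Derivation:
Do: archive.dig[p: /sudrutri]
See: ok
Do: archive.jot[p: /sudrutri/crewus; c: buprusnu]
See: created
Do: archive.strike[p: /sudrutri/crewus]
See: ok
Do: archive.strike[p: /sudrutri]
See: ok
Do: archive.jot[p: /cujipru; c: fafoto]
See: created
Do: archive.jot[p: /macrori_; c: vecru]
See: created
Do: drawer.names[]
See: [kino, plodre, ridijot]
Do: archive.peekin[p: /]
See: [cujipru, macrori_, truhisla/]


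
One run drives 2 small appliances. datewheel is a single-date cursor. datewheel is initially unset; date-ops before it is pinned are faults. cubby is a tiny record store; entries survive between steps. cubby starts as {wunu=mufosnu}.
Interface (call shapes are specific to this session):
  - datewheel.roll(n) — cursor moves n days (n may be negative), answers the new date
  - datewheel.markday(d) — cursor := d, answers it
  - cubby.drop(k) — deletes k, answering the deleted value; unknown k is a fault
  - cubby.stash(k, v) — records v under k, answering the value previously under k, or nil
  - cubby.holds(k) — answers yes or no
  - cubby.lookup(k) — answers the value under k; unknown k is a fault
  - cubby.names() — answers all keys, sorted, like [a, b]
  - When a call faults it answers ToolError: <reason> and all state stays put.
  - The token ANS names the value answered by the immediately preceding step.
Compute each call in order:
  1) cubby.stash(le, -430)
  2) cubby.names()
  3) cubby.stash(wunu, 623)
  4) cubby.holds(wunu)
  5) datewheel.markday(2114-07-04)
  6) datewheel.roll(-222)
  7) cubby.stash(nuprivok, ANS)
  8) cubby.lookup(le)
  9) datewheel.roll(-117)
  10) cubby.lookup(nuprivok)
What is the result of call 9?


// 1. cubby.stash(k='le', v='-430') ~> nil
// 2. cubby.names() ~> [le, wunu]
// 3. cubby.stash(k='wunu', v='623') ~> mufosnu
// 4. cubby.holds(k='wunu') ~> yes
// 5. datewheel.markday(d='2114-07-04') ~> 2114-07-04
// 6. datewheel.roll(n='-222') ~> 2113-11-24
// 7. cubby.stash(k='nuprivok', v='ANS') ~> nil
// 8. cubby.lookup(k='le') ~> -430
// 9. datewheel.roll(n='-117') ~> 2113-07-30
// 10. cubby.lookup(k='nuprivok') ~> 2113-11-24

Answer: 2113-07-30


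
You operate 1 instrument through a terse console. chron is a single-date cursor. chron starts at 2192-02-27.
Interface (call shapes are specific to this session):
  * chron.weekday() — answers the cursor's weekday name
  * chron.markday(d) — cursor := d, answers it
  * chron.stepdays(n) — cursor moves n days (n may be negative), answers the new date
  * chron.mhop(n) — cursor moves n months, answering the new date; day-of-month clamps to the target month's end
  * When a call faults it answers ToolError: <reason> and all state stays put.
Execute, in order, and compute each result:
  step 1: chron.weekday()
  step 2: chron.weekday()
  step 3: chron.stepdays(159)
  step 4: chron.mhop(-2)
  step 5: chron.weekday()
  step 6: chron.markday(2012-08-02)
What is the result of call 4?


> weekday
:: Monday
> weekday
:: Monday
> stepdays n=159
:: 2192-08-04
> mhop n=-2
:: 2192-06-04
> weekday
:: Monday
> markday d=2012-08-02
:: 2012-08-02

Answer: 2192-06-04


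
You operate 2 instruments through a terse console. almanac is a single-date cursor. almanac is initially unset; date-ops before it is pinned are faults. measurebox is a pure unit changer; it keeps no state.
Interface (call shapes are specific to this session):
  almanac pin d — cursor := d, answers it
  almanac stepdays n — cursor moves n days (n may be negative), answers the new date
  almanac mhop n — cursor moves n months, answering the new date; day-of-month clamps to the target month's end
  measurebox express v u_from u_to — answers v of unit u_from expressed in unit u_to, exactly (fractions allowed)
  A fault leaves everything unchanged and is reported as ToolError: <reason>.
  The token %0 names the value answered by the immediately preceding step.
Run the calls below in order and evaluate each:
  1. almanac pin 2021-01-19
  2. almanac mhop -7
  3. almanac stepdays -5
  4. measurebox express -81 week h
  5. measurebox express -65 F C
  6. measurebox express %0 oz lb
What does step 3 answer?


Do: almanac pin[d: 2021-01-19]
See: 2021-01-19
Do: almanac mhop[n: -7]
See: 2020-06-19
Do: almanac stepdays[n: -5]
See: 2020-06-14
Do: measurebox express[v: -81; u_from: week; u_to: h]
See: -13608
Do: measurebox express[v: -65; u_from: F; u_to: C]
See: -485/9
Do: measurebox express[v: %0; u_from: oz; u_to: lb]
See: -485/144

Answer: 2020-06-14


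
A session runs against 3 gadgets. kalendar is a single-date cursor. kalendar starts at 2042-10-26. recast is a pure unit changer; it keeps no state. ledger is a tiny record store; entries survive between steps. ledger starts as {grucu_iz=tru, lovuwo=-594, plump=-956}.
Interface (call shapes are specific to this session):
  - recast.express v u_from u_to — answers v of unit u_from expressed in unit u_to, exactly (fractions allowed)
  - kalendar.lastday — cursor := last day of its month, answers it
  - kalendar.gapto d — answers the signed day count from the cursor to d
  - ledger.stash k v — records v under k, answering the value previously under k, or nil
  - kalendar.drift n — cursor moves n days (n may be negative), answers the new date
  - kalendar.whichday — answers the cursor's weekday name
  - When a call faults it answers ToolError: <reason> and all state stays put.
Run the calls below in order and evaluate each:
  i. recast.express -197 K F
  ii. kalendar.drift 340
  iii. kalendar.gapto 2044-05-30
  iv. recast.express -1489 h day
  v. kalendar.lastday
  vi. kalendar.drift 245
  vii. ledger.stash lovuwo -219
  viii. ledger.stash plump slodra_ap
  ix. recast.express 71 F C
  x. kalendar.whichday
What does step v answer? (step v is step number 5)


Answer: 2043-10-31

Derivation:
-> recast.express(v: -197, u_from: K, u_to: F)
<- -81427/100
-> kalendar.drift(n: 340)
<- 2043-10-01
-> kalendar.gapto(d: 2044-05-30)
<- 242
-> recast.express(v: -1489, u_from: h, u_to: day)
<- -1489/24
-> kalendar.lastday()
<- 2043-10-31
-> kalendar.drift(n: 245)
<- 2044-07-02
-> ledger.stash(k: lovuwo, v: -219)
<- -594
-> ledger.stash(k: plump, v: slodra_ap)
<- -956
-> recast.express(v: 71, u_from: F, u_to: C)
<- 65/3
-> kalendar.whichday()
<- Saturday


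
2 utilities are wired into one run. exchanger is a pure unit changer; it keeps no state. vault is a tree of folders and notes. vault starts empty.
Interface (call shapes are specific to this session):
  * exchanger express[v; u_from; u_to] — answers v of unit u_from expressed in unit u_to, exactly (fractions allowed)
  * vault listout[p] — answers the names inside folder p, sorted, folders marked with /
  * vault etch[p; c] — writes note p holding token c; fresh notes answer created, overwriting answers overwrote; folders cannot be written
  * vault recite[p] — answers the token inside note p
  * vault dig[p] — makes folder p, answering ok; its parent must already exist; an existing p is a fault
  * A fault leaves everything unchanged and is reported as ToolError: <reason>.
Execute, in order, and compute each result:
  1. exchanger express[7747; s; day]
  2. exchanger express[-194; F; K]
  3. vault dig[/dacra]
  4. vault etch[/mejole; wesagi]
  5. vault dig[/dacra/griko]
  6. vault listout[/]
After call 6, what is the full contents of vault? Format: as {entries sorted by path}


Answer: {dacra/, dacra/griko/, mejole=wesagi}

Derivation:
>> exchanger express(v=7747, u_from=s, u_to=day)
<< 7747/86400
>> exchanger express(v=-194, u_from=F, u_to=K)
<< 26567/180
>> vault dig(p=/dacra)
<< ok
>> vault etch(p=/mejole, c=wesagi)
<< created
>> vault dig(p=/dacra/griko)
<< ok
>> vault listout(p=/)
<< [dacra/, mejole]


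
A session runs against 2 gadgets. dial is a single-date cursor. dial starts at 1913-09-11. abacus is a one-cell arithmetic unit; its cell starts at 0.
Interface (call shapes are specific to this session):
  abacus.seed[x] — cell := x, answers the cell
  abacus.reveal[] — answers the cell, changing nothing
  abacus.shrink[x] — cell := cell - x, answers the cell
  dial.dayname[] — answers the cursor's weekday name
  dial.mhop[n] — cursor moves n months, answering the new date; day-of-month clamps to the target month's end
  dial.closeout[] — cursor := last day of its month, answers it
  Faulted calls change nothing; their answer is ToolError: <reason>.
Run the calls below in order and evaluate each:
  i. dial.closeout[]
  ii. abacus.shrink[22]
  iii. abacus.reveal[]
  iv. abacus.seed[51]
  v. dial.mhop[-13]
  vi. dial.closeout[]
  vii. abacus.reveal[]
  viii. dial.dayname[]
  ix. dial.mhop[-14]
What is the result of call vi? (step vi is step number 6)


Answer: 1912-08-31

Derivation:
>>> dial.closeout
[out] 1913-09-30
>>> abacus.shrink 22
[out] -22
>>> abacus.reveal
[out] -22
>>> abacus.seed 51
[out] 51
>>> dial.mhop -13
[out] 1912-08-30
>>> dial.closeout
[out] 1912-08-31
>>> abacus.reveal
[out] 51
>>> dial.dayname
[out] Saturday
>>> dial.mhop -14
[out] 1911-06-30


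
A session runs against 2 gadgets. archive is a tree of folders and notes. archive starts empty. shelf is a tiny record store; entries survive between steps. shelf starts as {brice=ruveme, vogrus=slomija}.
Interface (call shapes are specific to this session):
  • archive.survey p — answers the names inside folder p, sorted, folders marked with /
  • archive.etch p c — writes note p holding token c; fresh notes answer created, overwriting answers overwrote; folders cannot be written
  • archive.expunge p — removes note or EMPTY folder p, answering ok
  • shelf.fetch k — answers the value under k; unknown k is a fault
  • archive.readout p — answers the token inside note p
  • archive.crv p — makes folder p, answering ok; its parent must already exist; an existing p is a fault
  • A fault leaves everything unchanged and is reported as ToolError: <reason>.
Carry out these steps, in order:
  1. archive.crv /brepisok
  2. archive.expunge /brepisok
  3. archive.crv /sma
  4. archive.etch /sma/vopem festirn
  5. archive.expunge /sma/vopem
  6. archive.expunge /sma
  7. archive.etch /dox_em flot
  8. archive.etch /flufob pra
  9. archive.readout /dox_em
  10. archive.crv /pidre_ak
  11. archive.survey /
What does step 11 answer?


-- archive.crv(p→/brepisok) -> ok
-- archive.expunge(p→/brepisok) -> ok
-- archive.crv(p→/sma) -> ok
-- archive.etch(p→/sma/vopem, c→festirn) -> created
-- archive.expunge(p→/sma/vopem) -> ok
-- archive.expunge(p→/sma) -> ok
-- archive.etch(p→/dox_em, c→flot) -> created
-- archive.etch(p→/flufob, c→pra) -> created
-- archive.readout(p→/dox_em) -> flot
-- archive.crv(p→/pidre_ak) -> ok
-- archive.survey(p→/) -> [dox_em, flufob, pidre_ak/]

Answer: [dox_em, flufob, pidre_ak/]


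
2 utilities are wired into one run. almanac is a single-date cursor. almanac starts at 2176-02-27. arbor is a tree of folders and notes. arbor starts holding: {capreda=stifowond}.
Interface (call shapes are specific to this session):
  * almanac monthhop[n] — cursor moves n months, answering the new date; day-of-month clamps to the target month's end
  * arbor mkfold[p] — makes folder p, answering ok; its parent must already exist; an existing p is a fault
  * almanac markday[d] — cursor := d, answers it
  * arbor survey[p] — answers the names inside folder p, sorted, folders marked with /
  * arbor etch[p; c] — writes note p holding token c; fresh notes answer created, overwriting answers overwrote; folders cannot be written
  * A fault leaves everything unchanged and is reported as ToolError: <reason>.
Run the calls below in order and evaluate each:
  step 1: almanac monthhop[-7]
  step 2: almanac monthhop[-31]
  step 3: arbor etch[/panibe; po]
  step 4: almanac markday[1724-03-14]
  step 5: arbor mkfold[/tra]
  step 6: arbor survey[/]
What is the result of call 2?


==> almanac monthhop(n=-7)
<== 2175-07-27
==> almanac monthhop(n=-31)
<== 2172-12-27
==> arbor etch(p=/panibe, c=po)
<== created
==> almanac markday(d=1724-03-14)
<== 1724-03-14
==> arbor mkfold(p=/tra)
<== ok
==> arbor survey(p=/)
<== [capreda, panibe, tra/]

Answer: 2172-12-27


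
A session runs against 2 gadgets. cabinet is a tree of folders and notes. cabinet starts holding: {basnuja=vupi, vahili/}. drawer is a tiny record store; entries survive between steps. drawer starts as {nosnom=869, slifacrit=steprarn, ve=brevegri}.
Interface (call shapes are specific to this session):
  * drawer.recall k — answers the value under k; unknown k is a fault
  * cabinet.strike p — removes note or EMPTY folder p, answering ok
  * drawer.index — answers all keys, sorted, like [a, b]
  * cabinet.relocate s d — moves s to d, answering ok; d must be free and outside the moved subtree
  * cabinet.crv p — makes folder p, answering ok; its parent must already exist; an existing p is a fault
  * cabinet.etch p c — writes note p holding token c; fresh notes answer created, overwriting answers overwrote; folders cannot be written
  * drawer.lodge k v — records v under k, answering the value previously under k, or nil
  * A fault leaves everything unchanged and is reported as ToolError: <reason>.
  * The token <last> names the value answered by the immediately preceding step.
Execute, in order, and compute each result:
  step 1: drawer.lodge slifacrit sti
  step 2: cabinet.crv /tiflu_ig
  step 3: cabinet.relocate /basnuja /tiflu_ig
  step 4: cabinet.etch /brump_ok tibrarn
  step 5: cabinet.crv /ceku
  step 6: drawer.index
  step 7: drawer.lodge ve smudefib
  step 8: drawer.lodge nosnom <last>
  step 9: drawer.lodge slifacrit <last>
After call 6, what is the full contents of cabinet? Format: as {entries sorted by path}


Answer: {basnuja=vupi, brump_ok=tibrarn, ceku/, tiflu_ig/, vahili/}

Derivation:
>>> drawer.lodge k: slifacrit v: sti
[out] steprarn
>>> cabinet.crv p: /tiflu_ig
[out] ok
>>> cabinet.relocate s: /basnuja d: /tiflu_ig
[out] ToolError: exists
>>> cabinet.etch p: /brump_ok c: tibrarn
[out] created
>>> cabinet.crv p: /ceku
[out] ok
>>> drawer.index
[out] [nosnom, slifacrit, ve]
>>> drawer.lodge k: ve v: smudefib
[out] brevegri
>>> drawer.lodge k: nosnom v: <last>
[out] 869
>>> drawer.lodge k: slifacrit v: <last>
[out] sti


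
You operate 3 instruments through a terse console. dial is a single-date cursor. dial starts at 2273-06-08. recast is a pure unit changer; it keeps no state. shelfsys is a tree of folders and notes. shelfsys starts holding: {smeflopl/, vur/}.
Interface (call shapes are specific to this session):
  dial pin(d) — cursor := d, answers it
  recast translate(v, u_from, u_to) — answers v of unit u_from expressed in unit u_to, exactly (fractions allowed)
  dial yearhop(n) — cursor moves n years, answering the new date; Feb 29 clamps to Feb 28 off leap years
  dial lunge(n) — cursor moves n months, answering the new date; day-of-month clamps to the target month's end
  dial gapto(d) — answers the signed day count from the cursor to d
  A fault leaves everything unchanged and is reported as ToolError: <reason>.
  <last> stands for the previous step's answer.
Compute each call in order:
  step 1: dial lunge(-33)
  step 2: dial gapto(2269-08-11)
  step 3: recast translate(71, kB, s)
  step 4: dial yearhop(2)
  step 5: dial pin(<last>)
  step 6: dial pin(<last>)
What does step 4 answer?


% dial lunge -33
:: 2270-09-08
% dial gapto 2269-08-11
:: -393
% recast translate 71 kB s
:: ToolError: incompatible units
% dial yearhop 2
:: 2272-09-08
% dial pin <last>
:: 2272-09-08
% dial pin <last>
:: 2272-09-08

Answer: 2272-09-08


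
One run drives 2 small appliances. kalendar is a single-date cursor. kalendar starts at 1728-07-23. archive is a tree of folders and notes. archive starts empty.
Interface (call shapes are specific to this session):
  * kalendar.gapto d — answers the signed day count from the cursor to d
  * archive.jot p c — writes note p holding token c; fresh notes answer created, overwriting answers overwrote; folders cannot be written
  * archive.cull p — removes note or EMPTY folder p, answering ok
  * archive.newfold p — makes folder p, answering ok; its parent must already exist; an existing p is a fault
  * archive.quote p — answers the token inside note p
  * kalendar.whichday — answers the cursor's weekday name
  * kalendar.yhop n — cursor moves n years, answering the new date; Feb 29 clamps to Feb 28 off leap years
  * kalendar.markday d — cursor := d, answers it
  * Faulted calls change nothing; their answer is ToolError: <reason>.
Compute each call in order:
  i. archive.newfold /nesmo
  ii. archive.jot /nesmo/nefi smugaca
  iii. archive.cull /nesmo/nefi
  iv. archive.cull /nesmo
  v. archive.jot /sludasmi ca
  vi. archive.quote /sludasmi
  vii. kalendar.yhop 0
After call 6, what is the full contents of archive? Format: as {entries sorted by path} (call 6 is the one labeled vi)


Answer: {sludasmi=ca}

Derivation:
CALL newfold[p='/nesmo']
RET  ok
CALL jot[p='/nesmo/nefi'; c='smugaca']
RET  created
CALL cull[p='/nesmo/nefi']
RET  ok
CALL cull[p='/nesmo']
RET  ok
CALL jot[p='/sludasmi'; c='ca']
RET  created
CALL quote[p='/sludasmi']
RET  ca
CALL yhop[n='0']
RET  1728-07-23


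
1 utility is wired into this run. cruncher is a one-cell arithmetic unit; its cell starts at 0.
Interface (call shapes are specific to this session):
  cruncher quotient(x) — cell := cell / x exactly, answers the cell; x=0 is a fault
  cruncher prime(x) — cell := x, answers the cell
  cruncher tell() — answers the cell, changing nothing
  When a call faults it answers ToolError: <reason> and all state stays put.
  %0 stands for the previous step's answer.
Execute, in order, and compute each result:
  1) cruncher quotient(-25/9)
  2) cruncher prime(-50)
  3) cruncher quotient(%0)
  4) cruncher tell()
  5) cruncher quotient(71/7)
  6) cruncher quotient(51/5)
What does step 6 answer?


Answer: 35/3621

Derivation:
~$ cruncher quotient x→-25/9
  0
~$ cruncher prime x→-50
  -50
~$ cruncher quotient x→%0
  1
~$ cruncher tell
  1
~$ cruncher quotient x→71/7
  7/71
~$ cruncher quotient x→51/5
  35/3621


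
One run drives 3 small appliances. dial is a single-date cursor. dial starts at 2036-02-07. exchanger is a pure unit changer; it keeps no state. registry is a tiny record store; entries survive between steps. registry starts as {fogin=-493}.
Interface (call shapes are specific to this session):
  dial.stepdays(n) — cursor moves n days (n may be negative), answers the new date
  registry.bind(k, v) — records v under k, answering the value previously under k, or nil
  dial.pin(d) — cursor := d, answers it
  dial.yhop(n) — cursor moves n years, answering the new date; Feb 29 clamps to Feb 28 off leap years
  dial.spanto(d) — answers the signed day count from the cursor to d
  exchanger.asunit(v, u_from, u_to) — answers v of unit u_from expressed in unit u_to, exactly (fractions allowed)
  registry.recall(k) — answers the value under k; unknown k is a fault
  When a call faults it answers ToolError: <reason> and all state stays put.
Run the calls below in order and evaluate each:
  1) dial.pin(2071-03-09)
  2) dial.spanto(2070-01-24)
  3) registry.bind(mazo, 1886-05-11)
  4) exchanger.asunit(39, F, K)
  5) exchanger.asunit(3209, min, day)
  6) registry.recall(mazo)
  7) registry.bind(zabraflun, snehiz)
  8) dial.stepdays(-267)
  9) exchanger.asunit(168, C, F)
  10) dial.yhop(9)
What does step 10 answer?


$ dial.pin 2071-03-09
  2071-03-09
$ dial.spanto 2070-01-24
  -409
$ registry.bind mazo 1886-05-11
  nil
$ exchanger.asunit 39 F K
  49867/180
$ exchanger.asunit 3209 min day
  3209/1440
$ registry.recall mazo
  1886-05-11
$ registry.bind zabraflun snehiz
  nil
$ dial.stepdays -267
  2070-06-15
$ exchanger.asunit 168 C F
  1672/5
$ dial.yhop 9
  2079-06-15

Answer: 2079-06-15


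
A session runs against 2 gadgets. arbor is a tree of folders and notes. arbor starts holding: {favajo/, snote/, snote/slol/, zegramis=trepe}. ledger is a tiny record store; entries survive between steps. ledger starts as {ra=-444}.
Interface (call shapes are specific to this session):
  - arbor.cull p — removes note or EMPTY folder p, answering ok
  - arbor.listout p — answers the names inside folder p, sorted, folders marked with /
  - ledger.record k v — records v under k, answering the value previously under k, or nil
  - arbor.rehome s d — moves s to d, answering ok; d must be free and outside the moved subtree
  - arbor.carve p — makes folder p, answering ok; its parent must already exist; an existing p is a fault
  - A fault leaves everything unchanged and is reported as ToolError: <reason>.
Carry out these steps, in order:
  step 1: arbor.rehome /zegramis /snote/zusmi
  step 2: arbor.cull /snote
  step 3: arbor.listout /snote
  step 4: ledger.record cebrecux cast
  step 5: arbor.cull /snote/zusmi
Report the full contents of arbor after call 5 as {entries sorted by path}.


Answer: {favajo/, snote/, snote/slol/}

Derivation:
-- 1. arbor.rehome(/zegramis, /snote/zusmi) ~> ok
-- 2. arbor.cull(/snote) ~> ToolError: not empty
-- 3. arbor.listout(/snote) ~> [slol/, zusmi]
-- 4. ledger.record(cebrecux, cast) ~> nil
-- 5. arbor.cull(/snote/zusmi) ~> ok


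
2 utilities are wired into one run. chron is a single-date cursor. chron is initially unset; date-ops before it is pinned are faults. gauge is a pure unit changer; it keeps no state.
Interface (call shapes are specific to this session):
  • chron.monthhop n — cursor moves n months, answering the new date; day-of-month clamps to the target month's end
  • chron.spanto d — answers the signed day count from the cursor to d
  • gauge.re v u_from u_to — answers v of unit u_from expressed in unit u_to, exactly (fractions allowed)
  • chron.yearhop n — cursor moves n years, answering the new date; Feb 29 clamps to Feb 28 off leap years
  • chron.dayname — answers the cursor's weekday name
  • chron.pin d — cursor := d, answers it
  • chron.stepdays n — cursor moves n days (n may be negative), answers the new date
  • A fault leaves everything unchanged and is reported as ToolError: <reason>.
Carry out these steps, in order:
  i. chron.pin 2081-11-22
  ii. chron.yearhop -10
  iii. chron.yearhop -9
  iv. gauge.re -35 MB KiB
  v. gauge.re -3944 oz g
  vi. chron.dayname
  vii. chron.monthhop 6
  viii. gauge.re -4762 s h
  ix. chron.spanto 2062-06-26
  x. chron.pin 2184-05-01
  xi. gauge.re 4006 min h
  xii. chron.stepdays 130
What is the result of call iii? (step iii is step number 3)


[in] chron.pin d: 2081-11-22
= 2081-11-22
[in] chron.yearhop n: -10
= 2071-11-22
[in] chron.yearhop n: -9
= 2062-11-22
[in] gauge.re v: -35 u_from: MB u_to: KiB
= -546875/16
[in] gauge.re v: -3944 u_from: oz u_to: g
= -22362103841/200000
[in] chron.dayname
= Wednesday
[in] chron.monthhop n: 6
= 2063-05-22
[in] gauge.re v: -4762 u_from: s u_to: h
= -2381/1800
[in] chron.spanto d: 2062-06-26
= -330
[in] chron.pin d: 2184-05-01
= 2184-05-01
[in] gauge.re v: 4006 u_from: min u_to: h
= 2003/30
[in] chron.stepdays n: 130
= 2184-09-08

Answer: 2062-11-22
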